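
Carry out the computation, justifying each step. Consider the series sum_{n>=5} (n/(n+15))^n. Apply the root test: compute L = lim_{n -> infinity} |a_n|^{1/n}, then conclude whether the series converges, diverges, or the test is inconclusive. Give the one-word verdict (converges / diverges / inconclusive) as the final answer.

Let a_n denote the general term. Form |a_n|^(1/n) and simplify:
|a_n|^(1/n) = n/(n + 15)
Take the limit as n -> infinity: L = 1.
Since L = 1, the root test is inconclusive. (In fact a_n = (n/(n+15))^n -> e^(-15) != 0, so the nth-term test shows divergence; but the root test itself gives no conclusion.)

inconclusive


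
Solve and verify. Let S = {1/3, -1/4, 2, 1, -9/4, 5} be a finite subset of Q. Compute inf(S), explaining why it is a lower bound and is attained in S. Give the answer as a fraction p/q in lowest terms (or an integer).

S is finite, so inf(S) = min(S).
Sorted increasing:
-9/4, -1/4, 1/3, 1, 2, 5
The extremum is -9/4.
For every x in S, x >= -9/4. And -9/4 is in S, so it is attained.
Therefore inf(S) = -9/4.

-9/4


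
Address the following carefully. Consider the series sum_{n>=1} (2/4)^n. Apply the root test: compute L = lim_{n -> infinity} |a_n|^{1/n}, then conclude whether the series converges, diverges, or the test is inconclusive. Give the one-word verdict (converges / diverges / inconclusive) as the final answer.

Let a_n denote the general term. Form |a_n|^(1/n) and simplify:
|a_n|^(1/n) = 1/2
Take the limit as n -> infinity: L = 1/2.
Since L = 1/2 < 1, the root test implies convergence.

converges


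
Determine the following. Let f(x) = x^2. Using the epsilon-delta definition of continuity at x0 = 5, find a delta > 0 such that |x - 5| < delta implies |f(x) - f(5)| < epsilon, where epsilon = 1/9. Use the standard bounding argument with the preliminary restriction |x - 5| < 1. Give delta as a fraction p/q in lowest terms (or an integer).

Factor: |x^2 - (5)^2| = |x - 5| * |x + 5|.
Impose |x - 5| < 1 first. Then |x + 5| = |(x - 5) + 2*(5)| <= |x - 5| + 2*|5| < 1 + 10 = 11.
So |x^2 - (5)^2| < delta * 11.
We need delta * 11 <= 1/9, i.e. delta <= 1/9/11 = 1/99.
Since 1/99 < 1, this is tighter than 1; take delta = 1/99.
So delta = 1/99 works.

1/99


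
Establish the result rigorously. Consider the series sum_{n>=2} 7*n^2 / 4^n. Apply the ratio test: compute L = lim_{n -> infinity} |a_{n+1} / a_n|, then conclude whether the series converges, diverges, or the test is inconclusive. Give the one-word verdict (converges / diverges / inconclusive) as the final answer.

Let a_n denote the general term. Form the ratio a_{n+1}/a_n and simplify:
a_{n+1}/a_n = (n + 1)^2/(4*n^2)
Take the limit as n -> infinity: L = 1/4.
Since L = 1/4 < 1, the ratio test implies the series converges.

converges


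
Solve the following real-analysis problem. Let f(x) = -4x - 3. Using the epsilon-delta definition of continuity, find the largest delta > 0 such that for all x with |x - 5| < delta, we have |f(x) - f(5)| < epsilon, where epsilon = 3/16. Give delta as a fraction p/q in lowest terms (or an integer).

We compute f(5) = -4*(5) - 3 = -23.
|f(x) - f(5)| = |-4x - 3 - (-23)| = |-4(x - 5)| = 4|x - 5|.
We need 4|x - 5| < 3/16, i.e. |x - 5| < 3/16 / 4 = 3/64.
So any delta <= 3/64 works. Conversely, if delta > 3/64, then x = 5 + 3/64 satisfies |x - 5| = 3/64 < delta but |f(x) - f(5)| = 4 * 3/64 = 3/16, which is not < 3/16; so no larger delta works.
Hence the largest such delta is 3/64.

3/64


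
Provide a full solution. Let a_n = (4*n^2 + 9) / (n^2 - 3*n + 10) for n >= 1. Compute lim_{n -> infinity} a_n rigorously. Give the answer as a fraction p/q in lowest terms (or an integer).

Divide numerator and denominator by n^2, the highest power:
numerator / n^2 = 4 + 9/n^2
denominator / n^2 = 1 - 3/n + 10/n^2
As n -> infinity, all terms of the form c/n^k (k >= 1) tend to 0.
So numerator / n^2 -> 4 and denominator / n^2 -> 1.
Therefore lim a_n = 4.

4


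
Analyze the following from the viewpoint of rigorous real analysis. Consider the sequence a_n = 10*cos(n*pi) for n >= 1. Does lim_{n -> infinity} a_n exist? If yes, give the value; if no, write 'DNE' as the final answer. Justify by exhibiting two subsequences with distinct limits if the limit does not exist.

Examine the behaviour of a_n along subsequences.
cos(n*pi) = (-1)^n, so a_n = 10*(-1)^n. a_{2k} = 10 -> 10. a_{2k+1} = -10 -> -10.
Since these two subsequential limits are 10 and -10, distinct, the full sequence cannot converge (a convergent sequence has all subsequences tending to the same limit). So lim a_n does not exist.

DNE


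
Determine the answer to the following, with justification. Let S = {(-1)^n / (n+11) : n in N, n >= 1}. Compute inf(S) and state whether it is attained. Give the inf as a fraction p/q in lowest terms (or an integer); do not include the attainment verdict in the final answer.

Analysis:
- Values: -1/12, 1/13, -1/14, 1/15, -1/16, ...
- Positive terms (even n): 1/(2+11), 1/(4+11), ... decreasing -> max = 1/13 (n=2).
- Negative terms (odd n): -1/(1+11), -1/(3+11), ... increasing -> min = -1/12 (n=1).
- So sup = 1/13 (attained at n=2); inf = -1/12 (attained at n=1).
Conclusion: inf(S) = -1/12, attained in S.

-1/12


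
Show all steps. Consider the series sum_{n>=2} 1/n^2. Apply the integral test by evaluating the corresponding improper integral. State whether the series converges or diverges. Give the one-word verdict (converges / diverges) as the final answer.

Let f(x) = x^(-2). Then f is positive, continuous, and decreasing on [2, infinity), so the integral test applies.
Compute the improper integral int_{2}^infinity f(x) dx:
  antiderivative F(x) = -1/x.
  As x -> infinity, F(x) -> 0 (since p = 2 > 1).
  So int = F(infinity) - F(2) = 0 - (-1/2) = 1/2.
  Finite, so by the integral test, the series converges.

converges


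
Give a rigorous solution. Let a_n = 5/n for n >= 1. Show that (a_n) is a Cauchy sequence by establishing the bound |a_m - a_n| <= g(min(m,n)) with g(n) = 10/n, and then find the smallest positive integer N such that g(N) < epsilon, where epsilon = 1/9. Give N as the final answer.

For any m, n >= 1, by the triangle inequality:
|a_m - a_n| = |5/m - 5/n| <= 5*1/m + 5*1/n <= 10/min(m,n).
So g(n) = 10/n bounds the Cauchy difference. Since g(n) -> 0, (a_n) is Cauchy.
Now solve g(N) < 1/9: 10/N < 1/9 <=> N > 10 / (1/9) = 90.
The smallest integer strictly greater than 90 is N = 91.
Check: g(91) = 10/91 = 10/91 < 1/9; g(90) = 1/9 >= 1/9. So N = 91.

91


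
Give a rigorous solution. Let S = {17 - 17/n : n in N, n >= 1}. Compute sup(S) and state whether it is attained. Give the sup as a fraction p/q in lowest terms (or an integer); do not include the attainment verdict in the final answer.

Analysis:
- Values: 0, 17/2, 34/3, 51/4, ... strictly increasing.
- Minimum is 0 (n=1); inf = 0 (attained).
- 17 - 17/n -> 17 from below; sup = 17, not attained.
Conclusion: sup(S) = 17, not attained in S.

17


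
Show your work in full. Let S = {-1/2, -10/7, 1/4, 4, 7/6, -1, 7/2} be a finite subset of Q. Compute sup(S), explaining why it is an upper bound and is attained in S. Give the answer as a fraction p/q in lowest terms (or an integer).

S is finite, so sup(S) = max(S).
Sorted decreasing:
4, 7/2, 7/6, 1/4, -1/2, -1, -10/7
The extremum is 4.
For every x in S, x <= 4. And 4 is in S, so it is attained.
Therefore sup(S) = 4.

4


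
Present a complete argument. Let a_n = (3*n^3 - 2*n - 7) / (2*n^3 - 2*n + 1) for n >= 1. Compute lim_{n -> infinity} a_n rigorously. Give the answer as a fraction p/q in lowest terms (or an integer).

Divide numerator and denominator by n^3, the highest power:
numerator / n^3 = 3 - 2/n^2 - 7/n^3
denominator / n^3 = 2 - 2/n^2 + n^(-3)
As n -> infinity, all terms of the form c/n^k (k >= 1) tend to 0.
So numerator / n^3 -> 3 and denominator / n^3 -> 2.
Therefore lim a_n = 3/2.

3/2


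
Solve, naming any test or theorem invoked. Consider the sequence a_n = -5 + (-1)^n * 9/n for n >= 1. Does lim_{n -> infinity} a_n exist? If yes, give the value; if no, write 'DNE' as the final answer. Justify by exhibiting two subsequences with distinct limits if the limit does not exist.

Examine the behaviour of a_n along subsequences.
Even-n subsequence a_{2k} = -5 + 9/(2k) -> -5. Odd-n subsequence a_{2k+1} = -5 - 9/(2k+1) -> -5. Both tend to -5, which suggests the limit is -5; verify directly.
|a_n - (-5)| = |(-1)^n * 9/n| = 9/n for every n >= 1.
Given epsilon > 0, choose a positive integer N > 9/epsilon. Then for all n >= N, |a_n - (-5)| = 9/n <= 9/N < epsilon.
So by the definition of the limit, lim a_n exists and equals -5.

-5


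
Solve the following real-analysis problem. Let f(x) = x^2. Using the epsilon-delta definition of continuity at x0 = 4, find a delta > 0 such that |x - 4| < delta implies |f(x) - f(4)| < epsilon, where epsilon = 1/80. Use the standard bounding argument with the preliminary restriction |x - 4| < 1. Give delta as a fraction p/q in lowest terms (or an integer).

Factor: |x^2 - (4)^2| = |x - 4| * |x + 4|.
Impose |x - 4| < 1 first. Then |x + 4| = |(x - 4) + 2*(4)| <= |x - 4| + 2*|4| < 1 + 8 = 9.
So |x^2 - (4)^2| < delta * 9.
We need delta * 9 <= 1/80, i.e. delta <= 1/80/9 = 1/720.
Since 1/720 < 1, this is tighter than 1; take delta = 1/720.
So delta = 1/720 works.

1/720


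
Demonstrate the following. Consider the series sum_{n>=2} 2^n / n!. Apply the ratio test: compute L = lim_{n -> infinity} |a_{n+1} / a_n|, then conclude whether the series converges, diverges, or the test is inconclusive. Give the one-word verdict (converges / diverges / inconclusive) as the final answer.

Let a_n denote the general term. Form the ratio a_{n+1}/a_n and simplify:
a_{n+1}/a_n = 2/(n + 1)
Take the limit as n -> infinity: L = 0.
Since L = 0 < 1, the ratio test implies the series converges.

converges


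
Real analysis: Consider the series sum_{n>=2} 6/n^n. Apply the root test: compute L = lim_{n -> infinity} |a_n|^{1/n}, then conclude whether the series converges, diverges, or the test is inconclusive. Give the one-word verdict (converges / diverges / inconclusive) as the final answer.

Let a_n denote the general term. Form |a_n|^(1/n) and simplify:
|a_n|^(1/n) = 6^(1/n)/n
Take the limit as n -> infinity: L = 0.
Since L = 0 < 1, the root test implies convergence.

converges


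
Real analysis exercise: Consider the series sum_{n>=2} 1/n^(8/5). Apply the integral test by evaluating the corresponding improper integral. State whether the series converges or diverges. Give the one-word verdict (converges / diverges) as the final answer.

Let f(x) = x^(-8/5). Then f is positive, continuous, and decreasing on [2, infinity), so the integral test applies.
Compute the improper integral int_{2}^infinity f(x) dx:
  antiderivative F(x) = -5/(3*x^(3/5)).
  As x -> infinity, F(x) -> 0 (since p = 8/5 > 1).
  So int = F(infinity) - F(2) = 0 - (-5*2^(2/5)/6) = 5*2^(2/5)/6.
  Finite, so by the integral test, the series converges.

converges


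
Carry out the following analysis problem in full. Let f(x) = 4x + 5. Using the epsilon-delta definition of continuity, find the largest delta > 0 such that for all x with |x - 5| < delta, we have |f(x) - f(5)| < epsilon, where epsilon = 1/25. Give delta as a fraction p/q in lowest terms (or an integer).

We compute f(5) = 4*(5) + 5 = 25.
|f(x) - f(5)| = |4x + 5 - (25)| = |4(x - 5)| = 4|x - 5|.
We need 4|x - 5| < 1/25, i.e. |x - 5| < 1/25 / 4 = 1/100.
So any delta <= 1/100 works. Conversely, if delta > 1/100, then x = 5 + 1/100 satisfies |x - 5| = 1/100 < delta but |f(x) - f(5)| = 4 * 1/100 = 1/25, which is not < 1/25; so no larger delta works.
Hence the largest such delta is 1/100.

1/100


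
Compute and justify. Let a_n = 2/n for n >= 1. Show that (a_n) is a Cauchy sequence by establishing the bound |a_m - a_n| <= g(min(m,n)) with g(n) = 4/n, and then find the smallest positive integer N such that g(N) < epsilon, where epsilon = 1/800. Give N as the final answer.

For any m, n >= 1, by the triangle inequality:
|a_m - a_n| = |2/m - 2/n| <= 2*1/m + 2*1/n <= 4/min(m,n).
So g(n) = 4/n bounds the Cauchy difference. Since g(n) -> 0, (a_n) is Cauchy.
Now solve g(N) < 1/800: 4/N < 1/800 <=> N > 4 / (1/800) = 3200.
The smallest integer strictly greater than 3200 is N = 3201.
Check: g(3201) = 4/3201 = 4/3201 < 1/800; g(3200) = 1/800 >= 1/800. So N = 3201.

3201


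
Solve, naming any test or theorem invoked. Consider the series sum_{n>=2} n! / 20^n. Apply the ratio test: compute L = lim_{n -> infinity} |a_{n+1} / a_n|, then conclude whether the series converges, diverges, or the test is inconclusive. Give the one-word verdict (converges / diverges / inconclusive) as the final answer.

Let a_n denote the general term. Form the ratio a_{n+1}/a_n and simplify:
a_{n+1}/a_n = n/20 + 1/20
Take the limit as n -> infinity: L = infinity.
Since L = infinity > 1 (or L = infinity), the ratio test implies the series diverges.

diverges


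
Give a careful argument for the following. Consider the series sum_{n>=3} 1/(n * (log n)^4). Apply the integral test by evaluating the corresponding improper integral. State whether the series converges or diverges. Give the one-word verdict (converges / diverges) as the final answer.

Let f(x) = 1/(x*log(x)^4). Then f is positive, continuous, and decreasing on [3, infinity), so the integral test applies.
Compute the improper integral int_{3}^infinity f(x) dx:
  antiderivative F(x) = -1/(3*log(x)^3).
  F(x) -> 0 as x -> infinity.  int = 0 - F(3) = 1/(3*log(3)^3) < infinity. By the integral test, the series converges.

converges


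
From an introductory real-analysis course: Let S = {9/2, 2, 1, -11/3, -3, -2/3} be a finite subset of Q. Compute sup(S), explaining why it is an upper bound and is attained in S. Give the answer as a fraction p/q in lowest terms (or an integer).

S is finite, so sup(S) = max(S).
Sorted decreasing:
9/2, 2, 1, -2/3, -3, -11/3
The extremum is 9/2.
For every x in S, x <= 9/2. And 9/2 is in S, so it is attained.
Therefore sup(S) = 9/2.

9/2


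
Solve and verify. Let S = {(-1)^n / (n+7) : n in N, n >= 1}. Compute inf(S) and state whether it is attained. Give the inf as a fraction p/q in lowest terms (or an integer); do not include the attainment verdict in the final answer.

Analysis:
- Values: -1/8, 1/9, -1/10, 1/11, -1/12, ...
- Positive terms (even n): 1/(2+7), 1/(4+7), ... decreasing -> max = 1/9 (n=2).
- Negative terms (odd n): -1/(1+7), -1/(3+7), ... increasing -> min = -1/8 (n=1).
- So sup = 1/9 (attained at n=2); inf = -1/8 (attained at n=1).
Conclusion: inf(S) = -1/8, attained in S.

-1/8


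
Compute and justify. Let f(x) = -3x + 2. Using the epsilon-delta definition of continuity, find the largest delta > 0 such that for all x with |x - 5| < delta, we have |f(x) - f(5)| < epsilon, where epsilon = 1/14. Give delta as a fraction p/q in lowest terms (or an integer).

We compute f(5) = -3*(5) + 2 = -13.
|f(x) - f(5)| = |-3x + 2 - (-13)| = |-3(x - 5)| = 3|x - 5|.
We need 3|x - 5| < 1/14, i.e. |x - 5| < 1/14 / 3 = 1/42.
So any delta <= 1/42 works. Conversely, if delta > 1/42, then x = 5 + 1/42 satisfies |x - 5| = 1/42 < delta but |f(x) - f(5)| = 3 * 1/42 = 1/14, which is not < 1/14; so no larger delta works.
Hence the largest such delta is 1/42.

1/42


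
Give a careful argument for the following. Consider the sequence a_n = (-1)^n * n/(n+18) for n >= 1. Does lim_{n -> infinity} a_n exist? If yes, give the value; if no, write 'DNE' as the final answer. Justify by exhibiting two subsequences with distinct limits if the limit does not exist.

Examine the behaviour of a_n along subsequences.
a_{2k} = 2k/(2k+18) -> 1. a_{2k+1} = -(2k+1)/(2k+19) -> -1.
Since these two subsequential limits are 1 and -1, distinct, the full sequence cannot converge (a convergent sequence has all subsequences tending to the same limit). So lim a_n does not exist.

DNE


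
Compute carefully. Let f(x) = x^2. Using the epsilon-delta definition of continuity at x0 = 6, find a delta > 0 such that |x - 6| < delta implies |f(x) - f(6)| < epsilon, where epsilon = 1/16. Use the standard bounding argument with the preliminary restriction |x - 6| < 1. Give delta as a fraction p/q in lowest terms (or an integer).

Factor: |x^2 - (6)^2| = |x - 6| * |x + 6|.
Impose |x - 6| < 1 first. Then |x + 6| = |(x - 6) + 2*(6)| <= |x - 6| + 2*|6| < 1 + 12 = 13.
So |x^2 - (6)^2| < delta * 13.
We need delta * 13 <= 1/16, i.e. delta <= 1/16/13 = 1/208.
Since 1/208 < 1, this is tighter than 1; take delta = 1/208.
So delta = 1/208 works.

1/208


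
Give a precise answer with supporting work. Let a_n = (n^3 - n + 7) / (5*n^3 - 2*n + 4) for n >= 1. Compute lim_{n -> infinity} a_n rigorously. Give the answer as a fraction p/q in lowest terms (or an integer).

Divide numerator and denominator by n^3, the highest power:
numerator / n^3 = 1 - 1/n^2 + 7/n^3
denominator / n^3 = 5 - 2/n^2 + 4/n^3
As n -> infinity, all terms of the form c/n^k (k >= 1) tend to 0.
So numerator / n^3 -> 1 and denominator / n^3 -> 5.
Therefore lim a_n = 1/5.

1/5


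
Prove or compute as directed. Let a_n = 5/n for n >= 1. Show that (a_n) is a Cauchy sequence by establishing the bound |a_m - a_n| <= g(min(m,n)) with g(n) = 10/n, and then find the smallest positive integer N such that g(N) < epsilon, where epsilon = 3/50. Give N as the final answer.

For any m, n >= 1, by the triangle inequality:
|a_m - a_n| = |5/m - 5/n| <= 5*1/m + 5*1/n <= 10/min(m,n).
So g(n) = 10/n bounds the Cauchy difference. Since g(n) -> 0, (a_n) is Cauchy.
Now solve g(N) < 3/50: 10/N < 3/50 <=> N > 10 / (3/50) = 500/3.
The smallest integer strictly greater than 500/3 is N = 167.
Check: g(167) = 10/167 = 10/167 < 3/50; g(166) = 5/83 >= 3/50. So N = 167.

167


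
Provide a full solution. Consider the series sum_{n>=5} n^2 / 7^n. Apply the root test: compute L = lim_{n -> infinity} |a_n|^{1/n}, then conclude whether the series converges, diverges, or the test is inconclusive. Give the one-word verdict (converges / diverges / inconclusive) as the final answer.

Let a_n denote the general term. Form |a_n|^(1/n) and simplify:
|a_n|^(1/n) = n^(2/n)/7
Take the limit as n -> infinity: L = 1/7.
Since L = 1/7 < 1, the root test implies convergence.

converges


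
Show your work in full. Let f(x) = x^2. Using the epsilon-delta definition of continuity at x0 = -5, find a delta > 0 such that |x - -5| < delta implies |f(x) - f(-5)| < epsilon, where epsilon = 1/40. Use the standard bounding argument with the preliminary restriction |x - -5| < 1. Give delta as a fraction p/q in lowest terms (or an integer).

Factor: |x^2 - (-5)^2| = |x - -5| * |x + -5|.
Impose |x - -5| < 1 first. Then |x + -5| = |(x - -5) + 2*(-5)| <= |x - -5| + 2*|-5| < 1 + 10 = 11.
So |x^2 - (-5)^2| < delta * 11.
We need delta * 11 <= 1/40, i.e. delta <= 1/40/11 = 1/440.
Since 1/440 < 1, this is tighter than 1; take delta = 1/440.
So delta = 1/440 works.

1/440


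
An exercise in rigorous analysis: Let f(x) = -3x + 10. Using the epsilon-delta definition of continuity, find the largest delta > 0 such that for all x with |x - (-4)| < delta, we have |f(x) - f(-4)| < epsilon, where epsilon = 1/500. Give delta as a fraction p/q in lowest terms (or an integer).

We compute f(-4) = -3*(-4) + 10 = 22.
|f(x) - f(-4)| = |-3x + 10 - (22)| = |-3(x - (-4))| = 3|x - (-4)|.
We need 3|x - (-4)| < 1/500, i.e. |x - (-4)| < 1/500 / 3 = 1/1500.
So any delta <= 1/1500 works. Conversely, if delta > 1/1500, then x = -4 + 1/1500 satisfies |x - (-4)| = 1/1500 < delta but |f(x) - f(-4)| = 3 * 1/1500 = 1/500, which is not < 1/500; so no larger delta works.
Hence the largest such delta is 1/1500.

1/1500


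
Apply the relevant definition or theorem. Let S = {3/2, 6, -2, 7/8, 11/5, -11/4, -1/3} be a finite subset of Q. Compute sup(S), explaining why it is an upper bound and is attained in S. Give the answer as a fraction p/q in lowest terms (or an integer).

S is finite, so sup(S) = max(S).
Sorted decreasing:
6, 11/5, 3/2, 7/8, -1/3, -2, -11/4
The extremum is 6.
For every x in S, x <= 6. And 6 is in S, so it is attained.
Therefore sup(S) = 6.

6


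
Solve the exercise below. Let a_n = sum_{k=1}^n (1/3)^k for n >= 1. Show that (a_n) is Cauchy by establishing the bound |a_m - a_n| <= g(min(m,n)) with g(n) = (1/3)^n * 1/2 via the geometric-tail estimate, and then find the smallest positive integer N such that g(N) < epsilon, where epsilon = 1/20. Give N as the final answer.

For m > n >= 1: |a_m - a_n| = sum_{k=n+1}^m (1/3)^k < sum_{k=n+1}^infinity (1/3)^k = (1/3)^(n+1) / (1 - 1/3) = (1/3)^n * (1/3) * (3/2) = (1/3)^n * 1/2.
So g(n) = (1/3)^n / 2. Since g(n) -> 0, (a_n) is Cauchy.
Now solve g(N) < 1/20: (1/3)^N / 2 < 1/20 <=> 3^N > 1 / (2 * 1/20) = 10.
Check powers of 3: 3^2 = 9 <= 10, 3^3 = 27 > 10.
So the smallest such N is 3. Check: g(3) = 1/(2 * 27) = 1/54 < 1/20.

3


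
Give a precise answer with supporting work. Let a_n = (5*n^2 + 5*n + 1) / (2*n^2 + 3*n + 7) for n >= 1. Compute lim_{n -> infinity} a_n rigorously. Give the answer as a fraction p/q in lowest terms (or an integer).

Divide numerator and denominator by n^2, the highest power:
numerator / n^2 = 5 + 5/n + n^(-2)
denominator / n^2 = 2 + 3/n + 7/n^2
As n -> infinity, all terms of the form c/n^k (k >= 1) tend to 0.
So numerator / n^2 -> 5 and denominator / n^2 -> 2.
Therefore lim a_n = 5/2.

5/2


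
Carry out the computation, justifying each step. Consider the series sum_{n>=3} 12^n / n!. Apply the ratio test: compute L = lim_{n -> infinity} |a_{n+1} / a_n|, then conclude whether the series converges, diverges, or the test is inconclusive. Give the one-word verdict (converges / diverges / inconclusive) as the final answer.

Let a_n denote the general term. Form the ratio a_{n+1}/a_n and simplify:
a_{n+1}/a_n = 12/(n + 1)
Take the limit as n -> infinity: L = 0.
Since L = 0 < 1, the ratio test implies the series converges.

converges


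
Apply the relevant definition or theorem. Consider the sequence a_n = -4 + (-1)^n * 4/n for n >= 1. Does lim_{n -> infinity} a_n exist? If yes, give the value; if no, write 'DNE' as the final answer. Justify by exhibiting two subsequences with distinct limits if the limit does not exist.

Examine the behaviour of a_n along subsequences.
Even-n subsequence a_{2k} = -4 + 4/(2k) -> -4. Odd-n subsequence a_{2k+1} = -4 - 4/(2k+1) -> -4. Both tend to -4, which suggests the limit is -4; verify directly.
|a_n - (-4)| = |(-1)^n * 4/n| = 4/n for every n >= 1.
Given epsilon > 0, choose a positive integer N > 4/epsilon. Then for all n >= N, |a_n - (-4)| = 4/n <= 4/N < epsilon.
So by the definition of the limit, lim a_n exists and equals -4.

-4


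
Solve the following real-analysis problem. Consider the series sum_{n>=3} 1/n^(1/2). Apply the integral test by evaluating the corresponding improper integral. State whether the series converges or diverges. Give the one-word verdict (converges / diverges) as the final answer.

Let f(x) = 1/sqrt(x). Then f is positive, continuous, and decreasing on [3, infinity), so the integral test applies.
Compute the improper integral int_{3}^infinity f(x) dx:
  antiderivative F(x) = 2*sqrt(x).
  As x -> infinity, F(x) -> infinity (since p = 1/2 < 1).
  So the integral diverges. By the integral test, the series diverges.

diverges


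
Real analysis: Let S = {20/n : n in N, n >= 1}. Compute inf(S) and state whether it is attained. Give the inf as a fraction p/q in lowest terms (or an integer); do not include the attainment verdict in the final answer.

Analysis:
- Values: 20, 10, 20/3, 5, ... strictly decreasing.
- The maximum is 20 (n=1); sup = 20 (attained).
- The set is bounded below by 0; 20/n -> 0 so 0 is the greatest lower bound.
- 0 is not in the set, so inf = 0 is not attained.
Conclusion: inf(S) = 0, not attained in S.

0


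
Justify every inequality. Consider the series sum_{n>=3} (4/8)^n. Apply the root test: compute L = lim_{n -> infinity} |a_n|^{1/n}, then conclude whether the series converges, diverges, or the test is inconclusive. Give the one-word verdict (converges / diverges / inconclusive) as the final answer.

Let a_n denote the general term. Form |a_n|^(1/n) and simplify:
|a_n|^(1/n) = 1/2
Take the limit as n -> infinity: L = 1/2.
Since L = 1/2 < 1, the root test implies convergence.

converges


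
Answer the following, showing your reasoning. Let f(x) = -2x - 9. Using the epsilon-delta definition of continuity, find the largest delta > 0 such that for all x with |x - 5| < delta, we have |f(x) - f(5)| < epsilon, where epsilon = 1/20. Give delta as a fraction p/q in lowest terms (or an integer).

We compute f(5) = -2*(5) - 9 = -19.
|f(x) - f(5)| = |-2x - 9 - (-19)| = |-2(x - 5)| = 2|x - 5|.
We need 2|x - 5| < 1/20, i.e. |x - 5| < 1/20 / 2 = 1/40.
So any delta <= 1/40 works. Conversely, if delta > 1/40, then x = 5 + 1/40 satisfies |x - 5| = 1/40 < delta but |f(x) - f(5)| = 2 * 1/40 = 1/20, which is not < 1/20; so no larger delta works.
Hence the largest such delta is 1/40.

1/40


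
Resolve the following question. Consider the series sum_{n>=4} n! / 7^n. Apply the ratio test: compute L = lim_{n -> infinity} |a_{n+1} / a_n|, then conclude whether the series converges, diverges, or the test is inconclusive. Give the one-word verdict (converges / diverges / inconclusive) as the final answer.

Let a_n denote the general term. Form the ratio a_{n+1}/a_n and simplify:
a_{n+1}/a_n = n/7 + 1/7
Take the limit as n -> infinity: L = infinity.
Since L = infinity > 1 (or L = infinity), the ratio test implies the series diverges.

diverges


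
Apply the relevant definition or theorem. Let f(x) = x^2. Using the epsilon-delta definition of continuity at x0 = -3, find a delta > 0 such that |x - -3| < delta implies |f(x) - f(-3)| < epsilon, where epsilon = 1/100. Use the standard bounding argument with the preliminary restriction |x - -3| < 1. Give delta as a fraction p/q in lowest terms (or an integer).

Factor: |x^2 - (-3)^2| = |x - -3| * |x + -3|.
Impose |x - -3| < 1 first. Then |x + -3| = |(x - -3) + 2*(-3)| <= |x - -3| + 2*|-3| < 1 + 6 = 7.
So |x^2 - (-3)^2| < delta * 7.
We need delta * 7 <= 1/100, i.e. delta <= 1/100/7 = 1/700.
Since 1/700 < 1, this is tighter than 1; take delta = 1/700.
So delta = 1/700 works.

1/700


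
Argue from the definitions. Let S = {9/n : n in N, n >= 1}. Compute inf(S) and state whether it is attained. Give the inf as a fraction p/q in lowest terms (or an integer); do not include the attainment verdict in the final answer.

Analysis:
- Values: 9, 9/2, 3, 9/4, ... strictly decreasing.
- The maximum is 9 (n=1); sup = 9 (attained).
- The set is bounded below by 0; 9/n -> 0 so 0 is the greatest lower bound.
- 0 is not in the set, so inf = 0 is not attained.
Conclusion: inf(S) = 0, not attained in S.

0


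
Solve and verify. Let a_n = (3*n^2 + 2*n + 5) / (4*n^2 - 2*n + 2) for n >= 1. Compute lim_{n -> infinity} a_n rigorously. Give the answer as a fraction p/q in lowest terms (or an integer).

Divide numerator and denominator by n^2, the highest power:
numerator / n^2 = 3 + 2/n + 5/n^2
denominator / n^2 = 4 - 2/n + 2/n^2
As n -> infinity, all terms of the form c/n^k (k >= 1) tend to 0.
So numerator / n^2 -> 3 and denominator / n^2 -> 4.
Therefore lim a_n = 3/4.

3/4


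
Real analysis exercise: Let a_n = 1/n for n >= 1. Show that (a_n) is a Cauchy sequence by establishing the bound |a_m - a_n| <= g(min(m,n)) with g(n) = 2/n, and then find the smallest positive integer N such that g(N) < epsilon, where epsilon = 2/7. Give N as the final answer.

For any m, n >= 1, by the triangle inequality:
|a_m - a_n| = |1/m - 1/n| <= 1/m + 1/n <= 2/min(m,n).
So g(n) = 2/n bounds the Cauchy difference. Since g(n) -> 0, (a_n) is Cauchy.
Now solve g(N) < 2/7: 2/N < 2/7 <=> N > 2 / (2/7) = 7.
The smallest integer strictly greater than 7 is N = 8.
Check: g(8) = 2/8 = 1/4 < 2/7; g(7) = 2/7 >= 2/7. So N = 8.

8


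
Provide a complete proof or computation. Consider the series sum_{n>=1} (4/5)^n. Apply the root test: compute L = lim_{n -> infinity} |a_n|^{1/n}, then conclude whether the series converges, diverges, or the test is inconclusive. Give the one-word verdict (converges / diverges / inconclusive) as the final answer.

Let a_n denote the general term. Form |a_n|^(1/n) and simplify:
|a_n|^(1/n) = 4/5
Take the limit as n -> infinity: L = 4/5.
Since L = 4/5 < 1, the root test implies convergence.

converges


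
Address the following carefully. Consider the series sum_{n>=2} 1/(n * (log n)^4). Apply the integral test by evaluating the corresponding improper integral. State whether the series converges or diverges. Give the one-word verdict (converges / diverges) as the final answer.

Let f(x) = 1/(x*log(x)^4). Then f is positive, continuous, and decreasing on [2, infinity), so the integral test applies.
Compute the improper integral int_{2}^infinity f(x) dx:
  antiderivative F(x) = -1/(3*log(x)^3).
  F(x) -> 0 as x -> infinity.  int = 0 - F(2) = 1/(3*log(2)^3) < infinity. By the integral test, the series converges.

converges


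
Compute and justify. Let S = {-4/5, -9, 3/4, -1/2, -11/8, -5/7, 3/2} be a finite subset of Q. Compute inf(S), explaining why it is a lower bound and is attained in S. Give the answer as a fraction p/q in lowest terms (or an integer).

S is finite, so inf(S) = min(S).
Sorted increasing:
-9, -11/8, -4/5, -5/7, -1/2, 3/4, 3/2
The extremum is -9.
For every x in S, x >= -9. And -9 is in S, so it is attained.
Therefore inf(S) = -9.

-9


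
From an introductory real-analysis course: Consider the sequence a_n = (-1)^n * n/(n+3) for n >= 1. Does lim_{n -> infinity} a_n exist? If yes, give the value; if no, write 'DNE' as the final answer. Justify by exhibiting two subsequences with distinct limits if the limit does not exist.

Examine the behaviour of a_n along subsequences.
a_{2k} = 2k/(2k+3) -> 1. a_{2k+1} = -(2k+1)/(2k+4) -> -1.
Since these two subsequential limits are 1 and -1, distinct, the full sequence cannot converge (a convergent sequence has all subsequences tending to the same limit). So lim a_n does not exist.

DNE


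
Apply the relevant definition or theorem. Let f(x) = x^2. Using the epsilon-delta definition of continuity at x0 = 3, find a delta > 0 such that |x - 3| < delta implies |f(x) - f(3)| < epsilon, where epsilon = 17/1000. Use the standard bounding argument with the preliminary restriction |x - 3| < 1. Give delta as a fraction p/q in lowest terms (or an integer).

Factor: |x^2 - (3)^2| = |x - 3| * |x + 3|.
Impose |x - 3| < 1 first. Then |x + 3| = |(x - 3) + 2*(3)| <= |x - 3| + 2*|3| < 1 + 6 = 7.
So |x^2 - (3)^2| < delta * 7.
We need delta * 7 <= 17/1000, i.e. delta <= 17/1000/7 = 17/7000.
Since 17/7000 < 1, this is tighter than 1; take delta = 17/7000.
So delta = 17/7000 works.

17/7000


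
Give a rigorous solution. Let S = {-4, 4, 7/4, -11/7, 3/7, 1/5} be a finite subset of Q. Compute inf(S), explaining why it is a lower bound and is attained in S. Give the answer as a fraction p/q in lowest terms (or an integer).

S is finite, so inf(S) = min(S).
Sorted increasing:
-4, -11/7, 1/5, 3/7, 7/4, 4
The extremum is -4.
For every x in S, x >= -4. And -4 is in S, so it is attained.
Therefore inf(S) = -4.

-4


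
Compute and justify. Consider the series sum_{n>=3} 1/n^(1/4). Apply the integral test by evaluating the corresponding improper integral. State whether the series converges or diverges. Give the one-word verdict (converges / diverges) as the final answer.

Let f(x) = x^(-1/4). Then f is positive, continuous, and decreasing on [3, infinity), so the integral test applies.
Compute the improper integral int_{3}^infinity f(x) dx:
  antiderivative F(x) = 4*x^(3/4)/3.
  As x -> infinity, F(x) -> infinity (since p = 1/4 < 1).
  So the integral diverges. By the integral test, the series diverges.

diverges


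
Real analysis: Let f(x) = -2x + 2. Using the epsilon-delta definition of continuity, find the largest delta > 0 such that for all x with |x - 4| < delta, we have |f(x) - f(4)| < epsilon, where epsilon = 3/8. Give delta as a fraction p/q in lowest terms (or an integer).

We compute f(4) = -2*(4) + 2 = -6.
|f(x) - f(4)| = |-2x + 2 - (-6)| = |-2(x - 4)| = 2|x - 4|.
We need 2|x - 4| < 3/8, i.e. |x - 4| < 3/8 / 2 = 3/16.
So any delta <= 3/16 works. Conversely, if delta > 3/16, then x = 4 + 3/16 satisfies |x - 4| = 3/16 < delta but |f(x) - f(4)| = 2 * 3/16 = 3/8, which is not < 3/8; so no larger delta works.
Hence the largest such delta is 3/16.

3/16


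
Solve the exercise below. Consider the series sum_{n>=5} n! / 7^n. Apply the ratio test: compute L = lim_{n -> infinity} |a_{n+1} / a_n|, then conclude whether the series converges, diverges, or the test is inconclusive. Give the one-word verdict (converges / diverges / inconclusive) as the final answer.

Let a_n denote the general term. Form the ratio a_{n+1}/a_n and simplify:
a_{n+1}/a_n = n/7 + 1/7
Take the limit as n -> infinity: L = infinity.
Since L = infinity > 1 (or L = infinity), the ratio test implies the series diverges.

diverges


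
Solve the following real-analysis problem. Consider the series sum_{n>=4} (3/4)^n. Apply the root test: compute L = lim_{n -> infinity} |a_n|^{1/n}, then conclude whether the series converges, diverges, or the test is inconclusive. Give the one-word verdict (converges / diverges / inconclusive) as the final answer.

Let a_n denote the general term. Form |a_n|^(1/n) and simplify:
|a_n|^(1/n) = 3/4
Take the limit as n -> infinity: L = 3/4.
Since L = 3/4 < 1, the root test implies convergence.

converges


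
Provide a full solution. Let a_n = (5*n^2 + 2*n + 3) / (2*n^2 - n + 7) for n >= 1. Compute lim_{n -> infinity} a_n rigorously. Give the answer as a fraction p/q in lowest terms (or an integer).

Divide numerator and denominator by n^2, the highest power:
numerator / n^2 = 5 + 2/n + 3/n^2
denominator / n^2 = 2 - 1/n + 7/n^2
As n -> infinity, all terms of the form c/n^k (k >= 1) tend to 0.
So numerator / n^2 -> 5 and denominator / n^2 -> 2.
Therefore lim a_n = 5/2.

5/2


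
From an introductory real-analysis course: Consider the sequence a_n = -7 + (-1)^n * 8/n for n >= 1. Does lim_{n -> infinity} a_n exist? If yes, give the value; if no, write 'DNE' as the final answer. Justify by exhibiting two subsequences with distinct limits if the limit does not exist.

Examine the behaviour of a_n along subsequences.
Even-n subsequence a_{2k} = -7 + 8/(2k) -> -7. Odd-n subsequence a_{2k+1} = -7 - 8/(2k+1) -> -7. Both tend to -7, which suggests the limit is -7; verify directly.
|a_n - (-7)| = |(-1)^n * 8/n| = 8/n for every n >= 1.
Given epsilon > 0, choose a positive integer N > 8/epsilon. Then for all n >= N, |a_n - (-7)| = 8/n <= 8/N < epsilon.
So by the definition of the limit, lim a_n exists and equals -7.

-7


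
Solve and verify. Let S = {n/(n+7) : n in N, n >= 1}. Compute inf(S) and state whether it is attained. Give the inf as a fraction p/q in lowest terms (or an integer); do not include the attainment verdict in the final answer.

Analysis:
- Values: 1/8, 2/9, 3/10, 4/11, ... strictly increasing.
- Minimum is 1/8 (n=1); inf = 1/8 (attained).
- n/(n+7) = 1 - 7/(n+7) -> 1 from below as n -> infinity, and never equals 1.
- So sup = 1 (not attained).
Conclusion: inf(S) = 1/8, attained in S.

1/8


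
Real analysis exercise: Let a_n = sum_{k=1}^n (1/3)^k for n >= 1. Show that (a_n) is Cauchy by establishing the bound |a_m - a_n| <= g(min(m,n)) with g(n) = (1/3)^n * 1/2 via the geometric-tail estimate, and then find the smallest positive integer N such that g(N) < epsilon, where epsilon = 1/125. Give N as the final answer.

For m > n >= 1: |a_m - a_n| = sum_{k=n+1}^m (1/3)^k < sum_{k=n+1}^infinity (1/3)^k = (1/3)^(n+1) / (1 - 1/3) = (1/3)^n * (1/3) * (3/2) = (1/3)^n * 1/2.
So g(n) = (1/3)^n / 2. Since g(n) -> 0, (a_n) is Cauchy.
Now solve g(N) < 1/125: (1/3)^N / 2 < 1/125 <=> 3^N > 1 / (2 * 1/125) = 125/2.
Check powers of 3: 3^3 = 27 <= 125/2, 3^4 = 81 > 125/2.
So the smallest such N is 4. Check: g(4) = 1/(2 * 81) = 1/162 < 1/125.

4


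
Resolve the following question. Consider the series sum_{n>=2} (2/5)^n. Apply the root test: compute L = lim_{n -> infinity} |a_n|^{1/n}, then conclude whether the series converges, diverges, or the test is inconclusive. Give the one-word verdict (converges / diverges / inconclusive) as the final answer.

Let a_n denote the general term. Form |a_n|^(1/n) and simplify:
|a_n|^(1/n) = 2/5
Take the limit as n -> infinity: L = 2/5.
Since L = 2/5 < 1, the root test implies convergence.

converges


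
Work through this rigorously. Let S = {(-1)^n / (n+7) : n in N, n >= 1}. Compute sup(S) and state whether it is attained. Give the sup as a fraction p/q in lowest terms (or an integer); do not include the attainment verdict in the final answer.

Analysis:
- Values: -1/8, 1/9, -1/10, 1/11, -1/12, ...
- Positive terms (even n): 1/(2+7), 1/(4+7), ... decreasing -> max = 1/9 (n=2).
- Negative terms (odd n): -1/(1+7), -1/(3+7), ... increasing -> min = -1/8 (n=1).
- So sup = 1/9 (attained at n=2); inf = -1/8 (attained at n=1).
Conclusion: sup(S) = 1/9, attained in S.

1/9


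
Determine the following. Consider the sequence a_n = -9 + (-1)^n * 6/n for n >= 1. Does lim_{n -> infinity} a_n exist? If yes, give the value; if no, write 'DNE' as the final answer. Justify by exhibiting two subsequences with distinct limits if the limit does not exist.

Examine the behaviour of a_n along subsequences.
Even-n subsequence a_{2k} = -9 + 6/(2k) -> -9. Odd-n subsequence a_{2k+1} = -9 - 6/(2k+1) -> -9. Both tend to -9, which suggests the limit is -9; verify directly.
|a_n - (-9)| = |(-1)^n * 6/n| = 6/n for every n >= 1.
Given epsilon > 0, choose a positive integer N > 6/epsilon. Then for all n >= N, |a_n - (-9)| = 6/n <= 6/N < epsilon.
So by the definition of the limit, lim a_n exists and equals -9.

-9


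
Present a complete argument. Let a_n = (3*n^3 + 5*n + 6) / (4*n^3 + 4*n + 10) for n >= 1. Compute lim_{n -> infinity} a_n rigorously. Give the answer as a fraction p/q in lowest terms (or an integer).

Divide numerator and denominator by n^3, the highest power:
numerator / n^3 = 3 + 5/n^2 + 6/n^3
denominator / n^3 = 4 + 4/n^2 + 10/n^3
As n -> infinity, all terms of the form c/n^k (k >= 1) tend to 0.
So numerator / n^3 -> 3 and denominator / n^3 -> 4.
Therefore lim a_n = 3/4.

3/4


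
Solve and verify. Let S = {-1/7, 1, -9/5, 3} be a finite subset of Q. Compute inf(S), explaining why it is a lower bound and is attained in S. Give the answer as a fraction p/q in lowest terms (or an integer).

S is finite, so inf(S) = min(S).
Sorted increasing:
-9/5, -1/7, 1, 3
The extremum is -9/5.
For every x in S, x >= -9/5. And -9/5 is in S, so it is attained.
Therefore inf(S) = -9/5.

-9/5


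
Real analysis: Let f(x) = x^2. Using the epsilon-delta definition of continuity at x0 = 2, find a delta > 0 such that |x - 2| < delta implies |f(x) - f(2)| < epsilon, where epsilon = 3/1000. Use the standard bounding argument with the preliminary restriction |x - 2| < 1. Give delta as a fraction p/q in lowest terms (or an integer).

Factor: |x^2 - (2)^2| = |x - 2| * |x + 2|.
Impose |x - 2| < 1 first. Then |x + 2| = |(x - 2) + 2*(2)| <= |x - 2| + 2*|2| < 1 + 4 = 5.
So |x^2 - (2)^2| < delta * 5.
We need delta * 5 <= 3/1000, i.e. delta <= 3/1000/5 = 3/5000.
Since 3/5000 < 1, this is tighter than 1; take delta = 3/5000.
So delta = 3/5000 works.

3/5000


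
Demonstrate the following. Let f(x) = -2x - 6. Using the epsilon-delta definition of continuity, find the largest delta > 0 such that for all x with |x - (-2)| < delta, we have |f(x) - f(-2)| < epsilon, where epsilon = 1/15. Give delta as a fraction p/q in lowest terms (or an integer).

We compute f(-2) = -2*(-2) - 6 = -2.
|f(x) - f(-2)| = |-2x - 6 - (-2)| = |-2(x - (-2))| = 2|x - (-2)|.
We need 2|x - (-2)| < 1/15, i.e. |x - (-2)| < 1/15 / 2 = 1/30.
So any delta <= 1/30 works. Conversely, if delta > 1/30, then x = -2 + 1/30 satisfies |x - (-2)| = 1/30 < delta but |f(x) - f(-2)| = 2 * 1/30 = 1/15, which is not < 1/15; so no larger delta works.
Hence the largest such delta is 1/30.

1/30


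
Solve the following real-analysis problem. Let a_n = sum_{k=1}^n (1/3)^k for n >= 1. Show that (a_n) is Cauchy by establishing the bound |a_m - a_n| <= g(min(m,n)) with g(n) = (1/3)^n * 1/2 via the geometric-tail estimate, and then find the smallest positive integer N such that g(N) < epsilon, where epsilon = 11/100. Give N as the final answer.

For m > n >= 1: |a_m - a_n| = sum_{k=n+1}^m (1/3)^k < sum_{k=n+1}^infinity (1/3)^k = (1/3)^(n+1) / (1 - 1/3) = (1/3)^n * (1/3) * (3/2) = (1/3)^n * 1/2.
So g(n) = (1/3)^n / 2. Since g(n) -> 0, (a_n) is Cauchy.
Now solve g(N) < 11/100: (1/3)^N / 2 < 11/100 <=> 3^N > 1 / (2 * 11/100) = 50/11.
Check powers of 3: 3^1 = 3 <= 50/11, 3^2 = 9 > 50/11.
So the smallest such N is 2. Check: g(2) = 1/(2 * 9) = 1/18 < 11/100.

2
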